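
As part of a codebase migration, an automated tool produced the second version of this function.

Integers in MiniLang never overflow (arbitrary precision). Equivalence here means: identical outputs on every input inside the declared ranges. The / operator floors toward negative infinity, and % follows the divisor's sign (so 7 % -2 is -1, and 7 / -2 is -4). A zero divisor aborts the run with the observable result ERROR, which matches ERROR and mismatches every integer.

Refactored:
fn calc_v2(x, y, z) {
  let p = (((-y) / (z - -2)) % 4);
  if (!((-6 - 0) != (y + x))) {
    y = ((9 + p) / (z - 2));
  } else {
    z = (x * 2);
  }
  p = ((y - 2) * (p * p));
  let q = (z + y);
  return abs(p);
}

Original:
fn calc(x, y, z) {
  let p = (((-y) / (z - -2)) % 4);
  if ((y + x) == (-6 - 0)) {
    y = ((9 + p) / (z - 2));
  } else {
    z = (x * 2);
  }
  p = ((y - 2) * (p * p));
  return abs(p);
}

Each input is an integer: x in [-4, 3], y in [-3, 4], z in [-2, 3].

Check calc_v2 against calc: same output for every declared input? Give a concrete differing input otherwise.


Behavior is preserved: although statement counts differ, and boolean connective usage differs, and local variable names differ, and comparison usage differs, and arithmetic usage differs, the outputs never diverge.
As a probe, take x=3, y=-3, z=3: calc runs p=0, then ((y + x) == (-6 - 0)) is false, then z=6, then p=0, then returns 0; calc_v2 runs p=0, then (!((-6 - 0) != (y + x))) is false, then z=6, then p=0, then q=3, then returns 0; both end at 0.
Sweeping the whole domain (384 inputs) finds no disagreement.
verdict: equivalent


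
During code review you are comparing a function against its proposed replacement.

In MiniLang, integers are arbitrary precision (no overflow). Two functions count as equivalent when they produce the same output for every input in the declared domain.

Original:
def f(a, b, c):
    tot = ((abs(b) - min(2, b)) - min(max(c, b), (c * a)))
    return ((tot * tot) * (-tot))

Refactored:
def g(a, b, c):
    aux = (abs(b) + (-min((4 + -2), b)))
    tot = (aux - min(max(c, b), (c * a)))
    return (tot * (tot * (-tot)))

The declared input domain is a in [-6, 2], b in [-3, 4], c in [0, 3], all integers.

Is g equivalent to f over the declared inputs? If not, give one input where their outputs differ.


The two versions differ — the changes include statement counts differ; and local variable names differ; and constant usage differs; and arithmetic usage differs.
Tracing a=-4, b=1, c=1: f: tot := 4 | result -64 | g: aux := 0 | tot := 4 | result -64 — matching result -64.
An exhaustive pass over the 288 declared inputs shows identical outputs.
verdict: equivalent


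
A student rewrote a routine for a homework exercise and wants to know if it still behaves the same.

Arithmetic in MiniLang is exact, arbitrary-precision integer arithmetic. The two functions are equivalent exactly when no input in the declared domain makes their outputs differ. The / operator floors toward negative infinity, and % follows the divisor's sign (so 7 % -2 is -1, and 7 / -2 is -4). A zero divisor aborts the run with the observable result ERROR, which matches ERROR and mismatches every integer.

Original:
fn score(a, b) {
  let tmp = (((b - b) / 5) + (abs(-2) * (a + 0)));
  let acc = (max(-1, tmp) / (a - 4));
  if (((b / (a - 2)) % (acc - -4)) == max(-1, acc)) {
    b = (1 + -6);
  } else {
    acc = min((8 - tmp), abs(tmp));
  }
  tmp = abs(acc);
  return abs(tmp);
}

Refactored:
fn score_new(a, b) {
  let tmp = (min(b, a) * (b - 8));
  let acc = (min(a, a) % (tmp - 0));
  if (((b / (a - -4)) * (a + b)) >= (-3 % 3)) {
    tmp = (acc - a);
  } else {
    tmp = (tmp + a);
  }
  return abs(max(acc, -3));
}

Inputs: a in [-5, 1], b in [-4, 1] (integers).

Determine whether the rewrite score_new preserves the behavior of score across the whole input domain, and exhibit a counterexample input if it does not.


Not equivalent: a=-5, b=-4 separates them (0 vs 55).
score: tmp becomes -10; next acc becomes 0; next (((b / (a - 2)) % (acc - -4)) == max(-1, acc)) evaluates to true; next b becomes -5; next tmp becomes 0; next final value 0
score_new: tmp becomes 60; next acc becomes 55; next (((b / (a - -4)) * (a + b)) >= (-3 % 3)) evaluates to false; next tmp becomes 55; next final value 55
verdict: not equivalent; witness: a=-5, b=-4


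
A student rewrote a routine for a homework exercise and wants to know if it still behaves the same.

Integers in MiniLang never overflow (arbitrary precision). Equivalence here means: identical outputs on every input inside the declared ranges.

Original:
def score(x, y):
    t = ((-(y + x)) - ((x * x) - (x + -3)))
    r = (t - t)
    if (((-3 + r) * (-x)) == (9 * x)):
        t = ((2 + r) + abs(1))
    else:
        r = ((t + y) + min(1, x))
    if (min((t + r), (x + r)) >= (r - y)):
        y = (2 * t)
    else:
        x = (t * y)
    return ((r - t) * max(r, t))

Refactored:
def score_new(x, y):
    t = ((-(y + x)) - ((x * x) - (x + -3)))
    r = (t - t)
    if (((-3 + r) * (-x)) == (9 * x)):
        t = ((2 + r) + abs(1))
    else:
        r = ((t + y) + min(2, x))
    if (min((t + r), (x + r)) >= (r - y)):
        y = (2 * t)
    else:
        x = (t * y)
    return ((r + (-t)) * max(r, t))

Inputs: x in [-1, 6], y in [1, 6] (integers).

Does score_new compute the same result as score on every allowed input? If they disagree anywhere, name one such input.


Input x=2, y=1: -12 from score versus -15 from score_new.
verdict: not equivalent; witness: x=2, y=1


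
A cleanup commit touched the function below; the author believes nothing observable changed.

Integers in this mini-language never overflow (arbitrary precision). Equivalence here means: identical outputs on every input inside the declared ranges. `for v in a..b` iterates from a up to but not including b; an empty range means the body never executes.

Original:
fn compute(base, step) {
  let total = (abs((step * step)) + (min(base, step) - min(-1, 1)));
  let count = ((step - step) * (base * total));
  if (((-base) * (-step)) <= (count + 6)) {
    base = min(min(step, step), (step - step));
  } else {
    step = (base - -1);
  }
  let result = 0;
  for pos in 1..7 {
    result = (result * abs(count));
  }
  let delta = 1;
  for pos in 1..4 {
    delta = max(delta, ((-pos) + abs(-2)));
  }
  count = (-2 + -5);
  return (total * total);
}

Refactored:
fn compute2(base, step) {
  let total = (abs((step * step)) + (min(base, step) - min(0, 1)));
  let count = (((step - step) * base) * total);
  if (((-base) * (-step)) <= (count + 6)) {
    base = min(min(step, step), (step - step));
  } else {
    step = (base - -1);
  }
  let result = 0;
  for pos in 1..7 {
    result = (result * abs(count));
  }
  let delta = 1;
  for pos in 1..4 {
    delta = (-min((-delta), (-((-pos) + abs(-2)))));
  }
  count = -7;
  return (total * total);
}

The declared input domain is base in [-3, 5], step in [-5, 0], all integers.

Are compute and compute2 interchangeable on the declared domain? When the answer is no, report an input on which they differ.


Not equivalent: base=-3, step=-5 separates them (441 vs 400).
compute: total = 21; count = 0; (((-base) * (-step)) <= (count + 6)) -> false; step = -2; result = 0; [pos=1]; result = 0; [pos=2]; result = 0; [pos=3]; result = 0; [pos=4]; result = 0; [pos=5]; result = 0; [pos=6]; result = 0; delta = 1; [pos=1]; delta = 1; [pos=2]; delta = 1; [pos=3]; delta = 1; count = -7; return 441
compute2: total = 20; count = 0; (((-base) * (-step)) <= (count + 6)) -> false; step = -2; result = 0; [pos=1]; result = 0; [pos=2]; result = 0; [pos=3]; result = 0; [pos=4]; result = 0; [pos=5]; result = 0; [pos=6]; result = 0; delta = 1; [pos=1]; delta = 1; [pos=2]; delta = 1; [pos=3]; delta = 1; count = -7; return 400
verdict: not equivalent; witness: base=-3, step=-5


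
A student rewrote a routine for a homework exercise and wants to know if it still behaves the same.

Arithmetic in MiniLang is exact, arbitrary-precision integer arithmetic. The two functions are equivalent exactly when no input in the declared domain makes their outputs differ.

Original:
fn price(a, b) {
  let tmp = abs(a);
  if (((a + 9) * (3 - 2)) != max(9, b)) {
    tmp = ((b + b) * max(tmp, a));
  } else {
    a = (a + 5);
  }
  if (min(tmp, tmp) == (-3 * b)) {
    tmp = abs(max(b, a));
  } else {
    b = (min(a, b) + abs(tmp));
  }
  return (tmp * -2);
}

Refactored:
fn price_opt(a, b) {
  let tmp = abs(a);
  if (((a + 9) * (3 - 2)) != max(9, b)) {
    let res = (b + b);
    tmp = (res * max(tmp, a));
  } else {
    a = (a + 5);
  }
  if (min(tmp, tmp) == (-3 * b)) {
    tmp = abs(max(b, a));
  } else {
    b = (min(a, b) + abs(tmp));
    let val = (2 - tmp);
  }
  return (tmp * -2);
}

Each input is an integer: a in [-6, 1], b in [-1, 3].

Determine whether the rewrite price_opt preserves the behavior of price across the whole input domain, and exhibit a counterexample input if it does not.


The two versions differ — the changes include statement counts differ; local variable names differ; arithmetic usage differs; constant usage differs.
As a probe, take a=-4, b=-1: price runs tmp := 4 | (((a + 9) * (3 - 2)) != max(9, b)): true | tmp := -8 | (min(tmp, tmp) == (-3 * b)): false | b := 4 | result 16; price_opt runs tmp := 4 | (((a + 9) * (3 - 2)) != max(9, b)): true | res := -2 | tmp := -8 | (min(tmp, tmp) == (-3 * b)): false | b := 4 | val := 10 | result 16; both end at 16.
Checked all 40 inputs in the declared domain: the outputs agree on every one.
verdict: equivalent


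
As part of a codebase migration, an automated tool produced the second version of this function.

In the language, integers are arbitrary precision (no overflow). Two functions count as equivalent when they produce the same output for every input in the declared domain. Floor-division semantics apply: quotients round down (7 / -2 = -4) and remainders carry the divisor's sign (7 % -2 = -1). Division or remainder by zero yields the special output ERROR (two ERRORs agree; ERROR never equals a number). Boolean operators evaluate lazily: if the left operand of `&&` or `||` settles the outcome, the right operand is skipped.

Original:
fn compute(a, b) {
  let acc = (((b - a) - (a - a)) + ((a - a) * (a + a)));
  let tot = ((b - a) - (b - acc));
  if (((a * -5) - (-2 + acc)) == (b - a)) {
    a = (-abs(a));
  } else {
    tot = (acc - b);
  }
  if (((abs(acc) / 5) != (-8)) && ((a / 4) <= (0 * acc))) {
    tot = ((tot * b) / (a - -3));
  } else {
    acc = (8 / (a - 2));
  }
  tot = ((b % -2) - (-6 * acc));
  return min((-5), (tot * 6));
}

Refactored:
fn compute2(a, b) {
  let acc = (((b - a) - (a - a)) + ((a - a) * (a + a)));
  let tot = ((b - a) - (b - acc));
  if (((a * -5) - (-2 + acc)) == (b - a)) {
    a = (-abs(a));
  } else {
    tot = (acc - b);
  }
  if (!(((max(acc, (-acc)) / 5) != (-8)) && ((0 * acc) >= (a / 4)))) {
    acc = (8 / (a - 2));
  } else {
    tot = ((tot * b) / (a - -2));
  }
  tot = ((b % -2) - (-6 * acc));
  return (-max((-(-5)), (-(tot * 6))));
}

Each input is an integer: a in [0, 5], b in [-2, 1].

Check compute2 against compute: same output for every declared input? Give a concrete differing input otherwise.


These are not equivalent — on a=2, b=-2 the outputs split (-144 vs ERROR).
compute: acc := -4 | tot := -6 | (((a * -5) - (-2 + acc)) == (b - a)): true | a := -2 | (((abs(acc) / 5) != (-8)) && ((a / 4) <= (0 * acc))): true | tot := 12 | tot := -24 | result -144
compute2: acc := -4 | tot := -6 | (((a * -5) - (-2 + acc)) == (b - a)): true | a := -2 | (!(((max(acc, (-acc)) / 5) != (-8)) && ((0 * acc) >= (a / 4)))): false | divide-by-zero, output ERROR
verdict: not equivalent; witness: a=2, b=-2


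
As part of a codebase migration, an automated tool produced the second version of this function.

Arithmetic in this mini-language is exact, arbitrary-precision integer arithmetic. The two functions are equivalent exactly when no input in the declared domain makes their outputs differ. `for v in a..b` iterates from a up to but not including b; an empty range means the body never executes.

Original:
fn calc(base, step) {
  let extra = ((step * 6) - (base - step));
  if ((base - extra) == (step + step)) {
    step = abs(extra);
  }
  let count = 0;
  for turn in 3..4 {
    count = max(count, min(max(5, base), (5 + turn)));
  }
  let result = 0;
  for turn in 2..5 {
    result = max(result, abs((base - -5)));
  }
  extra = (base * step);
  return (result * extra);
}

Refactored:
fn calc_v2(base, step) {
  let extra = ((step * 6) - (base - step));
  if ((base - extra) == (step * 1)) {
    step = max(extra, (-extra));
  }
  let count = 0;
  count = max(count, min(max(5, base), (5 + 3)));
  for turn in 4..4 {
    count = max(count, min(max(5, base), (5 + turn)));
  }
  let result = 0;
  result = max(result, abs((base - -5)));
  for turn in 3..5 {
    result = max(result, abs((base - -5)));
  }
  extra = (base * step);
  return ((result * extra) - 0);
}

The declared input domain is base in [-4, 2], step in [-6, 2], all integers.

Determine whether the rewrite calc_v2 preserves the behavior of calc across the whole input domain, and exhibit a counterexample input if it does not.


Input base=-4, step=-1: 4 from calc versus -12 from calc_v2.
verdict: not equivalent; witness: base=-4, step=-1


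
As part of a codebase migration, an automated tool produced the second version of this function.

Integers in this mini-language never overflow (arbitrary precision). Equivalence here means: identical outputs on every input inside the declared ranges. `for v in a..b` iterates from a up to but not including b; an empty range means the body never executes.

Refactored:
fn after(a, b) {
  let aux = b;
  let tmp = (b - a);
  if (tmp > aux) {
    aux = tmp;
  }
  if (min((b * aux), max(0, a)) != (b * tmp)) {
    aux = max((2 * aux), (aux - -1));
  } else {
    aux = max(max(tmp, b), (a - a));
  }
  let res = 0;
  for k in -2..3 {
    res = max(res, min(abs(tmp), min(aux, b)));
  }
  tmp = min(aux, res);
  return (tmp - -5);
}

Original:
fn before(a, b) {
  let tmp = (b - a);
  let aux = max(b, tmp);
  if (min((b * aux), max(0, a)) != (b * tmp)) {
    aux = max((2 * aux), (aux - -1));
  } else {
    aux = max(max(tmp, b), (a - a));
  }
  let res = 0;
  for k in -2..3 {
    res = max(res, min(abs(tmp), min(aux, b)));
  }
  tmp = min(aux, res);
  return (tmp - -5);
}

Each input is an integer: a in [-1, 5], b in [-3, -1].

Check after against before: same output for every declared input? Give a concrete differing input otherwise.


Equivalent — the differences include comparison usage differs; and min/max/abs usage differs; and branching structure differs; and statement counts differ, yet no declared input distinguishes the two.
Spot check at a=4, b=-1 — before: tmp := -5 | aux := -1 | (min((b * aux), max(0, a)) != (b * tmp)): true | aux := 0 | res := 0 | iter k=-2: | res := 0 | iter k=-1: | res := 0 | iter k=0: | res := 0 | iter k=1: | res := 0 | iter k=2: | res := 0 | tmp := 0 | result 5. after: aux := -1 | tmp := -5 | (tmp > aux): false | (min((b * aux), max(0, a)) != (b * tmp)): true | aux := 0 | res := 0 | iter k=-2: | res := 0 | iter k=-1: | res := 0 | iter k=0: | res := 0 | iter k=1: | res := 0 | iter k=2: | res := 0 | tmp := 0 | result 5. Both give 5.
Checked all 21 inputs in the declared domain: the outputs agree on every one.
verdict: equivalent


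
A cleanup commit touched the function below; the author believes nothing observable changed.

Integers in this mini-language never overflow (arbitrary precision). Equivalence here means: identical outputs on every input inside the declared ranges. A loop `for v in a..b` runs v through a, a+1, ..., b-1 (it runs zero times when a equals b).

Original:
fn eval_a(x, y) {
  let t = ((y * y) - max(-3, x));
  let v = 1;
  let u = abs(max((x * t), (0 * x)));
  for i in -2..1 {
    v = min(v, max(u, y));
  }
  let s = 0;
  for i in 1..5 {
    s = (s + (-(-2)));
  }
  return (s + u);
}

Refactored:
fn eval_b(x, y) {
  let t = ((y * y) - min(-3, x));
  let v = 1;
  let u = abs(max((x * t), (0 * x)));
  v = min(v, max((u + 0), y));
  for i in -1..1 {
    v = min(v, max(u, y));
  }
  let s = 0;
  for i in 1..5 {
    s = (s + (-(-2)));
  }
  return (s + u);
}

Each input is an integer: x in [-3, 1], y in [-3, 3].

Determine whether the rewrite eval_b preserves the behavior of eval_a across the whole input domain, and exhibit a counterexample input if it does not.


x=1, y=-3 yields 16 from eval_a but 20 from eval_b.
verdict: not equivalent; witness: x=1, y=-3


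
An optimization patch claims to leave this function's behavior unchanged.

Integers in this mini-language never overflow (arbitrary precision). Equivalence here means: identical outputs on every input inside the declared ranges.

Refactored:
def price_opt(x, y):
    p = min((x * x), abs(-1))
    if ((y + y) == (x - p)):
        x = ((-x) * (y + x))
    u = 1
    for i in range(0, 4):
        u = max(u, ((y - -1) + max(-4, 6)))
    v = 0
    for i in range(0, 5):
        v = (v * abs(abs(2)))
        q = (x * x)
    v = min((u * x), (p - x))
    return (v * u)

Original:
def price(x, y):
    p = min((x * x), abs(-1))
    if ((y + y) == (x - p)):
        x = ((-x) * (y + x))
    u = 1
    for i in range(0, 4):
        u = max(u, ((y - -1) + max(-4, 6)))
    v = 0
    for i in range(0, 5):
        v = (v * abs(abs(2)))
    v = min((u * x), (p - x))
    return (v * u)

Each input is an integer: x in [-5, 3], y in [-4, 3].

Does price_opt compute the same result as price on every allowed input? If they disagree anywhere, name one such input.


This is a faithful refactor — statement counts differ, arithmetic usage differs, local variable names differ, but the computed results match everywhere.
One worked example (x=1, y=1) — price: p=1, then ((y + y) == (x - p)) is false, then u=1, then (i=0), then u=8, then (i=1), then u=8, then (i=2), then u=8, then (i=3), then u=8, then v=0, then (i=0), then v=0, then (i=1), then v=0, then (i=2), then v=0, then (i=3), then v=0, then (i=4), then v=0, then v=0, then returns 0; price_opt: p=1, then ((y + y) == (x - p)) is false, then u=1, then (i=0), then u=8, then (i=1), then u=8, then (i=2), then u=8, then (i=3), then u=8, then v=0, then (i=0), then v=0, then q=1, then (i=1), then v=0, then q=1, then (i=2), then v=0, then q=1, then (i=3), then v=0, then q=1, then (i=4), then v=0, then q=1, then v=0, then returns 0; agreement on 0.
Across all 72 domain points the two functions coincide.
verdict: equivalent


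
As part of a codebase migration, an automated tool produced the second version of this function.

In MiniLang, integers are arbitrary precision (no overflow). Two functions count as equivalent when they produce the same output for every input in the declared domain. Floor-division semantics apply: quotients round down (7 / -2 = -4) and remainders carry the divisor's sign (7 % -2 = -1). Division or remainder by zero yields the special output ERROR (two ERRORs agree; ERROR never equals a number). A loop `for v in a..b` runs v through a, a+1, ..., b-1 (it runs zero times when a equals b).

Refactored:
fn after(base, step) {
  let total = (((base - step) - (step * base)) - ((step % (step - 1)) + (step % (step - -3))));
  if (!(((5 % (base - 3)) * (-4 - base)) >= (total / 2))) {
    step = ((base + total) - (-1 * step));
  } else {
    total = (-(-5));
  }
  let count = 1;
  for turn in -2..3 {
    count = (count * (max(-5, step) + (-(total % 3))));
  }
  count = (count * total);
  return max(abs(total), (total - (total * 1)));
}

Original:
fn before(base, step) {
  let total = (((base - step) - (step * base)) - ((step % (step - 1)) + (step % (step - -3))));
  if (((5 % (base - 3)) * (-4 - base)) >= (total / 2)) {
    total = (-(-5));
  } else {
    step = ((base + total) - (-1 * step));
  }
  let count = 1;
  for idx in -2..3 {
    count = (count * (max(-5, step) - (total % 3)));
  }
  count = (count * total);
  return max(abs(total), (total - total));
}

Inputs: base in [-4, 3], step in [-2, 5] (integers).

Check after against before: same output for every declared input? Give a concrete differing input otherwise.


Differences: constant usage differs, plus local variable names differ, plus arithmetic usage differs, plus boolean connective usage differs — yet all 64 inputs agree.
verdict: equivalent


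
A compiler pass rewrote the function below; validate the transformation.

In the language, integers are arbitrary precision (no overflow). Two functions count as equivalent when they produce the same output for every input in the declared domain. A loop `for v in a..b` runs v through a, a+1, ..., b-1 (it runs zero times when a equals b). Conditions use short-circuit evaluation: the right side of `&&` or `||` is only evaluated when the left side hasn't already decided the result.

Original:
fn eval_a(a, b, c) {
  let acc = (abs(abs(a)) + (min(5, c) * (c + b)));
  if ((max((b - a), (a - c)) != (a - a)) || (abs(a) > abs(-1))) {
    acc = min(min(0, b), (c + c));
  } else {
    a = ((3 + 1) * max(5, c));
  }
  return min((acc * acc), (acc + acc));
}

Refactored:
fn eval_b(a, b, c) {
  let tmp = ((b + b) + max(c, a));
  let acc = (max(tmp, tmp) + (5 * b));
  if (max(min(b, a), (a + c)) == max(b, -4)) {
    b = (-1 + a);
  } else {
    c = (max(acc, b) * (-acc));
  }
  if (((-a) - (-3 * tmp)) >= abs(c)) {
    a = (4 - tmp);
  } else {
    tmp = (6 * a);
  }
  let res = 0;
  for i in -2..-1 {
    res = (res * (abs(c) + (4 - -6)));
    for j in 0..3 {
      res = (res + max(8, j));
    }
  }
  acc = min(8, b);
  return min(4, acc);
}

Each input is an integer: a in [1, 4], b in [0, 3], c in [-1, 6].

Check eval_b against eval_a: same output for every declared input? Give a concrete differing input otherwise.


There is a counterexample at a=1, b=0, c=-1: -4 on one side, 0 on the other.
eval_a: acc = 2; ((max((b - a), (a - c)) != (a - a)) || (abs(a) > abs(-1))) -> true; acc = -2; return -4
eval_b: tmp = 1; acc = 1; (max(min(b, a), (a + c)) == max(b, -4)) -> true; b = 0; (((-a) - (-3 * tmp)) >= abs(c)) -> true; a = 3; res = 0; [i=-2]; res = 0; [j=0]; res = 8; [j=1]; res = 16; [j=2]; res = 24; acc = 0; return 0
verdict: not equivalent; witness: a=1, b=0, c=-1


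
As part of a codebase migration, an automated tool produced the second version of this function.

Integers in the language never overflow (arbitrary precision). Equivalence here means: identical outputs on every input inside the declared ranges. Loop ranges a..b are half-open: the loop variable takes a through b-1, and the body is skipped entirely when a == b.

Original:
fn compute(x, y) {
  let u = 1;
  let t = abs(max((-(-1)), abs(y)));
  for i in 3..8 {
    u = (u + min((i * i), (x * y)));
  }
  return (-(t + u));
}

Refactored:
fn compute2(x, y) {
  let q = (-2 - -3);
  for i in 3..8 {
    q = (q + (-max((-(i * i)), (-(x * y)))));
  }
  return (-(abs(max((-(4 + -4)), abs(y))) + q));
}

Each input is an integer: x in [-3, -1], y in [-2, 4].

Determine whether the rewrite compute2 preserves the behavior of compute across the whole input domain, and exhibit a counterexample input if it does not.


On input x=-3, y=0, compute returns -2 while compute2 returns -1.
verdict: not equivalent; witness: x=-3, y=0


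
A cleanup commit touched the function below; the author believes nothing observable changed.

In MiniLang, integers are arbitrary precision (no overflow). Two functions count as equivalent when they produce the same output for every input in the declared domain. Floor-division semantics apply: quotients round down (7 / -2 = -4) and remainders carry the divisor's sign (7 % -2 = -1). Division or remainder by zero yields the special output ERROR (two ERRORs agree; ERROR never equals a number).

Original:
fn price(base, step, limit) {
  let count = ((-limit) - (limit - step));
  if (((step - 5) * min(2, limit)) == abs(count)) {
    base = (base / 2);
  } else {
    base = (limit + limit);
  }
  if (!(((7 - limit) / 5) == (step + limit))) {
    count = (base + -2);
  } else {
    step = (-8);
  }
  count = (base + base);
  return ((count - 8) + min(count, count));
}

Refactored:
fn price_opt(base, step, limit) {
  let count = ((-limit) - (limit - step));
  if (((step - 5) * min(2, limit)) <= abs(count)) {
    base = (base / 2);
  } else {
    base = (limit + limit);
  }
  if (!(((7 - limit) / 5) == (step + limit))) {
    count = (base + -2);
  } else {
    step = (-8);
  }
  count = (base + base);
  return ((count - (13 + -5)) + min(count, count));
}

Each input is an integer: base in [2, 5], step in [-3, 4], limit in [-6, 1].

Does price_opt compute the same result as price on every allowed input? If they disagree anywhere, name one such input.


These are not equivalent — on base=2, step=-3, limit=0 the outputs split (-8 vs -4).
price: count := -3 | (((step - 5) * min(2, limit)) == abs(count)): false | base := 0 | (!(((7 - limit) / 5) == (step + limit))): true | count := -2 | count := 0 | result -8
price_opt: count := -3 | (((step - 5) * min(2, limit)) <= abs(count)): true | base := 1 | (!(((7 - limit) / 5) == (step + limit))): true | count := -1 | count := 2 | result -4
verdict: not equivalent; witness: base=2, step=-3, limit=0


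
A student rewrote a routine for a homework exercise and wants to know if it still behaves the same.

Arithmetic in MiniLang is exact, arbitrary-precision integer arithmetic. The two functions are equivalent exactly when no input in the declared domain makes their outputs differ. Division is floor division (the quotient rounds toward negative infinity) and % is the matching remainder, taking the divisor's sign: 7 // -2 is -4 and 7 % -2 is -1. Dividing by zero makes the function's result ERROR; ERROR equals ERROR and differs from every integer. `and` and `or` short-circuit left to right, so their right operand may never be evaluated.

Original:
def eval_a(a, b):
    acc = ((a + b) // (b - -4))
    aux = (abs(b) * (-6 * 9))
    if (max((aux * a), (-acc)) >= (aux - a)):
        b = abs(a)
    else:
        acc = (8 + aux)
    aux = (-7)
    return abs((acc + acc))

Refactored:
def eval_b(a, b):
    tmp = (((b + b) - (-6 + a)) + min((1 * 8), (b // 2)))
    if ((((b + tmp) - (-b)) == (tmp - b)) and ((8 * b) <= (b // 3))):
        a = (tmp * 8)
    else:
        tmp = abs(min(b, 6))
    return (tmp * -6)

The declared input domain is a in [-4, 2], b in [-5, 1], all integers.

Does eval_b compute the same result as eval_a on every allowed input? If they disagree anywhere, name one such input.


At a=-4, b=-5: eval_a gives 18, eval_b gives -30.
verdict: not equivalent; witness: a=-4, b=-5


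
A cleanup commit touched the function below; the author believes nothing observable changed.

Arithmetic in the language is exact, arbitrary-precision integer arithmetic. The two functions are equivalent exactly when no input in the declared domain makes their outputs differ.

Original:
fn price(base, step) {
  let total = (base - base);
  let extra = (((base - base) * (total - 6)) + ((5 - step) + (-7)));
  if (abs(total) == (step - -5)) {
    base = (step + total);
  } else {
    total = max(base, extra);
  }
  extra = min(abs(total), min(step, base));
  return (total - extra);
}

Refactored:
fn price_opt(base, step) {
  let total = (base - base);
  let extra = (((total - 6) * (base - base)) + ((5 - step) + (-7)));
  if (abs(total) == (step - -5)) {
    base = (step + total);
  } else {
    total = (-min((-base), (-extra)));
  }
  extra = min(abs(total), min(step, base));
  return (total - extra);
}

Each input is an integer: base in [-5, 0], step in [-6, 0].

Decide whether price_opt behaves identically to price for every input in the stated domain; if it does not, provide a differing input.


Differences: min/max/abs usage differs — yet all 42 inputs agree.
verdict: equivalent


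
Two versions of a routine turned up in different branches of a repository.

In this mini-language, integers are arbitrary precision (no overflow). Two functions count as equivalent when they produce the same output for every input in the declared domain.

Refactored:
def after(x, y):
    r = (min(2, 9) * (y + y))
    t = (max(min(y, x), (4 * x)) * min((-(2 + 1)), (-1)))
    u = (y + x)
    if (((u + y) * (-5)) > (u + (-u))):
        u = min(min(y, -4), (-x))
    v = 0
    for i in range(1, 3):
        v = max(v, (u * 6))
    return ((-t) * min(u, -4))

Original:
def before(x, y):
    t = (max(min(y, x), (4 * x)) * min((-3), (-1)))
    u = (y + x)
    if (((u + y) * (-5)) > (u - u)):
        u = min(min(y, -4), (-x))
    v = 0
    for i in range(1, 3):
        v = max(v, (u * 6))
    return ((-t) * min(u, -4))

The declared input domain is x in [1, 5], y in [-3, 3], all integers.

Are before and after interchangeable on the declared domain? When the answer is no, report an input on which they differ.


The two are interchangeable: local variable names differ, arithmetic usage differs, statement counts differ, constant usage differs, min/max/abs usage differs, and every declared input agrees.
One worked example (x=2, y=1) — before: t becomes -24; next u becomes 3; next (((u + y) * (-5)) > (u - u)) evaluates to false; next v becomes 0; next at i=1:; next v becomes 18; next at i=2:; next v becomes 18; next final value -96; after: r becomes 4; next t becomes -24; next u becomes 3; next (((u + y) * (-5)) > (u + (-u))) evaluates to false; next v becomes 0; next at i=1:; next v becomes 18; next at i=2:; next v becomes 18; next final value -96; agreement on -96.
Checked all 35 inputs in the declared domain: the outputs agree on every one.
verdict: equivalent


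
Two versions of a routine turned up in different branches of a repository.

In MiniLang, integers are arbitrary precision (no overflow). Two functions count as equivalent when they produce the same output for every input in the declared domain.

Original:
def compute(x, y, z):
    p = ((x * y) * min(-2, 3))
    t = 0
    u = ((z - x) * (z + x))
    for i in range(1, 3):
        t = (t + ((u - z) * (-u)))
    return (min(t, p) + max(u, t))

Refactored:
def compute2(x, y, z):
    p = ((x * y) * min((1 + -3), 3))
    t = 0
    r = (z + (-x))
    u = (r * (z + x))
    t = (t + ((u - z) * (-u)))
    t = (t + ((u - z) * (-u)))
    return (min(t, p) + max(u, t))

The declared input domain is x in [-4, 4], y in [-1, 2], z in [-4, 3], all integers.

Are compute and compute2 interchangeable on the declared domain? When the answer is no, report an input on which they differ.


Reading the diff, among the changes: local variable names differ, and statement counts differ, and constant usage differs, and loop structure differs, and arithmetic usage differs.
Tracing x=-2, y=0, z=2: compute: p := 0 | t := 0 | u := 0 | iter i=1: | t := 0 | iter i=2: | t := 0 | result 0 | compute2: p := 0 | t := 0 | r := 4 | u := 0 | t := 0 | t := 0 | result 0 — matching result 0.
Checked all 288 inputs in the declared domain: the outputs agree on every one.
verdict: equivalent


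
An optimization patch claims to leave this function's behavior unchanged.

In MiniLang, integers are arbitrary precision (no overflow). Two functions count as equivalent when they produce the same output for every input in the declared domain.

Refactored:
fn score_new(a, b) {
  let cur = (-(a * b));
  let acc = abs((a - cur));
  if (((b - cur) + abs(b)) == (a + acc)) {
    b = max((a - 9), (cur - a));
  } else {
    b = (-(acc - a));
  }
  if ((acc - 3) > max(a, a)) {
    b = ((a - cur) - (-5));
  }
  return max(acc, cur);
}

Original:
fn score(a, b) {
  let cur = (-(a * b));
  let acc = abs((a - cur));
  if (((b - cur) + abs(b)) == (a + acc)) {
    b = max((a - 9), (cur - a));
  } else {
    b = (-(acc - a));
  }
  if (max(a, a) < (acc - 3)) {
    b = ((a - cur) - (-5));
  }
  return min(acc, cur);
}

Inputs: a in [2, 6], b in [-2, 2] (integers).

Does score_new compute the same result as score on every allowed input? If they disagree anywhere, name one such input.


Consider the input a=2, b=-2.
score: cur=4, then acc=2, then (((b - cur) + abs(b)) == (a + acc)) is false, then b=0, then (max(a, a) < (acc - 3)) is false, then returns 2
score_new: cur=4, then acc=2, then (((b - cur) + abs(b)) == (a + acc)) is false, then b=0, then ((acc - 3) > max(a, a)) is false, then returns 4
2 != 4, so the rewrite changes behavior.
verdict: not equivalent; witness: a=2, b=-2


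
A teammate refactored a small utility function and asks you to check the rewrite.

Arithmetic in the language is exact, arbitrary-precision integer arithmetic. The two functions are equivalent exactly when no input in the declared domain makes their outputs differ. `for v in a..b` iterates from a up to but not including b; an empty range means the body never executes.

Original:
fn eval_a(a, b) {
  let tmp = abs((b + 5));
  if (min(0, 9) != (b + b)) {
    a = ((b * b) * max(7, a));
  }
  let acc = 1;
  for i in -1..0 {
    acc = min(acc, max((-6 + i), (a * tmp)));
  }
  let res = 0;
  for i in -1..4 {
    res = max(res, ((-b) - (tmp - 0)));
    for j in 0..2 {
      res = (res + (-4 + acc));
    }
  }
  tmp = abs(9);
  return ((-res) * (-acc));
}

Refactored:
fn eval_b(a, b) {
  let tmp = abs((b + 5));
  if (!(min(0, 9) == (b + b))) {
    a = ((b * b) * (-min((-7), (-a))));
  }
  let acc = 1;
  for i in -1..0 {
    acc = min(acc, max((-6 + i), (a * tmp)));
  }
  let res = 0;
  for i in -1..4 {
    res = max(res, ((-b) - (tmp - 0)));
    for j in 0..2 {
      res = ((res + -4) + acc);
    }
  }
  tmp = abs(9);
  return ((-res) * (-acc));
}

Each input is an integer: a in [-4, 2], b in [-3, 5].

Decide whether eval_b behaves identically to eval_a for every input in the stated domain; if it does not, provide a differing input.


Reading the diff, among the changes: comparison usage differs, plus boolean connective usage differs, plus min/max/abs usage differs.
Tracing a=2, b=5: eval_a: tmp becomes 10; next (min(0, 9) != (b + b)) evaluates to true; next a becomes 175; next acc becomes 1; next at i=-1:; next acc becomes 1; next res becomes 0; next at i=-1:; next res becomes 0; next at j=0:; next res becomes -3; next at j=1:; next res becomes -6; next at i=0:; next res becomes -6; next at j=0:; next res becomes -9; next at j=1:; next res becomes -12; next at i=1:; next res becomes -12; next at j=0:; next res becomes -15; next at j=1:; next res becomes -18; next at i=2:; next res becomes -15; next at j=0:; next res becomes -18; next at j=1:; next res becomes -21; next at i=3:; next res becomes -15; next at j=0:; next res becomes -18; next at j=1:; next res becomes -21; next tmp becomes 9; next final value -21 | eval_b: tmp becomes 10; next (!(min(0, 9) == (b + b))) evaluates to true; next a becomes 175; next acc becomes 1; next at i=-1:; next acc becomes 1; next res becomes 0; next at i=-1:; next res becomes 0; next at j=0:; next res becomes -3; next at j=1:; next res becomes -6; next at i=0:; next res becomes -6; next at j=0:; next res becomes -9; next at j=1:; next res becomes -12; next at i=1:; next res becomes -12; next at j=0:; next res becomes -15; next at j=1:; next res becomes -18; next at i=2:; next res becomes -15; next at j=0:; next res becomes -18; next at j=1:; next res becomes -21; next at i=3:; next res becomes -15; next at j=0:; next res becomes -18; next at j=1:; next res becomes -21; next tmp becomes 9; next final value -21 — matching result -21.
An exhaustive pass over the 63 declared inputs shows identical outputs.
verdict: equivalent


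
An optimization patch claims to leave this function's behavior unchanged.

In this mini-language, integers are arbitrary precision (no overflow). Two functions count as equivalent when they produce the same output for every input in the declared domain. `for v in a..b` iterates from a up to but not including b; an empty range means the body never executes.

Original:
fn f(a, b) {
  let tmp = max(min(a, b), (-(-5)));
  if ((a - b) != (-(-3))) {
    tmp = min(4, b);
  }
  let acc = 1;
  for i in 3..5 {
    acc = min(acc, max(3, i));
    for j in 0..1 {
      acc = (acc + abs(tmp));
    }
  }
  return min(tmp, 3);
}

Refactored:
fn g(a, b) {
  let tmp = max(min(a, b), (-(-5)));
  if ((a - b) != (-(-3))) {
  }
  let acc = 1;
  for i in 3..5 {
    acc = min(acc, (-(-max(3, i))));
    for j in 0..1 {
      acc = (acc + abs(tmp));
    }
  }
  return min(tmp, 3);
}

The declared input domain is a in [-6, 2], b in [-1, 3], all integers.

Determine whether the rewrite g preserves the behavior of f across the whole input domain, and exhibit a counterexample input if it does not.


Consider the input a=-6, b=-1.
f: tmp := 5 | ((a - b) != (-(-3))): true | tmp := -1 | acc := 1 | iter i=3: | acc := 1 | iter j=0: | acc := 2 | iter i=4: | acc := 2 | iter j=0: | acc := 3 | result -1
g: tmp := 5 | ((a - b) != (-(-3))): true | acc := 1 | iter i=3: | acc := 1 | iter j=0: | acc := 6 | iter i=4: | acc := 4 | iter j=0: | acc := 9 | result 3
-1 != 3, so the rewrite changes behavior.
verdict: not equivalent; witness: a=-6, b=-1


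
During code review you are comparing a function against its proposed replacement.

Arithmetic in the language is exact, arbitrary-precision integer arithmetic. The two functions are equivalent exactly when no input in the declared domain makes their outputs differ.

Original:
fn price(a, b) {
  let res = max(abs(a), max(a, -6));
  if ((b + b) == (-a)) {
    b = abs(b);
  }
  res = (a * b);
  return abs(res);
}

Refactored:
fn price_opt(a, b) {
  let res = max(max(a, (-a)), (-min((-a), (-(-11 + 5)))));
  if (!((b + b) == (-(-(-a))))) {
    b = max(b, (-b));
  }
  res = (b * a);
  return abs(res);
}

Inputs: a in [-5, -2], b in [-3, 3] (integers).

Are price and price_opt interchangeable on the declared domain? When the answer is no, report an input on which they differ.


One difference looks behavioral, but it never changes the outcome for any declared input.
Tracing a=-5, b=2: price: res=5, then ((b + b) == (-a)) is false, then res=-10, then returns 10 | price_opt: res=5, then (!((b + b) == (-(-(-a))))) is true, then b=2, then res=-10, then returns 10 — matching result 10.
Sweeping the whole domain (28 inputs) finds no disagreement.
verdict: equivalent


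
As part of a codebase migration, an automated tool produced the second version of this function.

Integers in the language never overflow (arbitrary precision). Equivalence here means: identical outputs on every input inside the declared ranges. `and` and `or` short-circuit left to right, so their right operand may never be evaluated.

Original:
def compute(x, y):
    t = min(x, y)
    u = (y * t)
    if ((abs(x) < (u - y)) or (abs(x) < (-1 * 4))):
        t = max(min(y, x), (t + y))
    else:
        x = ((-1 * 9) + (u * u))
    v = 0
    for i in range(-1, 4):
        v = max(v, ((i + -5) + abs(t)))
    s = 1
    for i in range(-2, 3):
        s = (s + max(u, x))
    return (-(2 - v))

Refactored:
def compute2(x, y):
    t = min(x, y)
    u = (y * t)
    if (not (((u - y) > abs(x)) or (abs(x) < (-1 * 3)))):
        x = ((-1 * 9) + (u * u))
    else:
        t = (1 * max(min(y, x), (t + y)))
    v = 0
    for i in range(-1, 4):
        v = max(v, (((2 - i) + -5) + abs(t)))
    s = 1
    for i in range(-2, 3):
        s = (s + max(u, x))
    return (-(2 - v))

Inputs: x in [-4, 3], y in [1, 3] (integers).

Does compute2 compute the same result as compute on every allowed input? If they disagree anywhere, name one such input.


Equivalent. The edit looks behavioral (`4` became `3`), but over these ranges it never changes the outcome.
Across all 24 domain points the two functions coincide.
Spot check at x=0, y=2 — compute: t becomes 0; next u becomes 0; next ((abs(x) < (u - y)) or (abs(x) < (-1 * 4))) evaluates to false; next x becomes -9; next v becomes 0; next at i=-1:; next v becomes 0; next at i=0:; next v becomes 0; next at i=1:; next v becomes 0; next at i=2:; next v becomes 0; next at i=3:; next v becomes 0; next s becomes 1; next at i=-2:; next s becomes 1; next at i=-1:; next s becomes 1; next at i=0:; next s becomes 1; next at i=1:; next s becomes 1; next at i=2:; next s becomes 1; next final value -2. compute2: t becomes 0; next u becomes 0; next (not (((u - y) > abs(x)) or (abs(x) < (-1 * 3)))) evaluates to true; next x becomes -9; next v becomes 0; next at i=-1:; next v becomes 0; next at i=0:; next v becomes 0; next at i=1:; next v becomes 0; next at i=2:; next v becomes 0; next at i=3:; next v becomes 0; next s becomes 1; next at i=-2:; next s becomes 1; next at i=-1:; next s becomes 1; next at i=0:; next s becomes 1; next at i=1:; next s becomes 1; next at i=2:; next s becomes 1; next final value -2. Both give -2.
verdict: equivalent
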